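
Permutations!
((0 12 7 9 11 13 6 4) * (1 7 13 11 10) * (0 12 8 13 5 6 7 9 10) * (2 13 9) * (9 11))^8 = ((0 8 11 9)(1 2 13 7 10)(4 12 5 6))^8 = (1 7 2 10 13)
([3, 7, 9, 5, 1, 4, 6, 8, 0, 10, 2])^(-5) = [5, 8, 9, 4, 7, 1, 6, 0, 3, 10, 2]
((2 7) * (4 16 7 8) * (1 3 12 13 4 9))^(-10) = (16)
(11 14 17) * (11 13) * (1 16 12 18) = (1 16 12 18)(11 14 17 13) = [0, 16, 2, 3, 4, 5, 6, 7, 8, 9, 10, 14, 18, 11, 17, 15, 12, 13, 1]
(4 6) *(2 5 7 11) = (2 5 7 11)(4 6) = [0, 1, 5, 3, 6, 7, 4, 11, 8, 9, 10, 2]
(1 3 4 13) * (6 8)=(1 3 4 13)(6 8)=[0, 3, 2, 4, 13, 5, 8, 7, 6, 9, 10, 11, 12, 1]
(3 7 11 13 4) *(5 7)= (3 5 7 11 13 4)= [0, 1, 2, 5, 3, 7, 6, 11, 8, 9, 10, 13, 12, 4]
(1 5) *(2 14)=(1 5)(2 14)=[0, 5, 14, 3, 4, 1, 6, 7, 8, 9, 10, 11, 12, 13, 2]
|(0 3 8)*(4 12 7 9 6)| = |(0 3 8)(4 12 7 9 6)| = 15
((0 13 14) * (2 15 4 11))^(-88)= ((0 13 14)(2 15 4 11))^(-88)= (15)(0 14 13)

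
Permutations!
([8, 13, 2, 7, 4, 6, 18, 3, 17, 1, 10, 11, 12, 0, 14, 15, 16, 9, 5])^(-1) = (0 13 1 9 17 8)(3 7)(5 18 6)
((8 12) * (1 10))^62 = ((1 10)(8 12))^62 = (12)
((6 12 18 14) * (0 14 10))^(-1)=(0 10 18 12 6 14)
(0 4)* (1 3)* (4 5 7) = (0 5 7 4)(1 3) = [5, 3, 2, 1, 0, 7, 6, 4]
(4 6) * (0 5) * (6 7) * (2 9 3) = (0 5)(2 9 3)(4 7 6) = [5, 1, 9, 2, 7, 0, 4, 6, 8, 3]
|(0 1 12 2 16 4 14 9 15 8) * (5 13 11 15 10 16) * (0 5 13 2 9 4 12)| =|(0 1)(2 13 11 15 8 5)(4 14)(9 10 16 12)| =12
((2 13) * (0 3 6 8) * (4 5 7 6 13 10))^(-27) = (0 2 5 8 13 4 6 3 10 7)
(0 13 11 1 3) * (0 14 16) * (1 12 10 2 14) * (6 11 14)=(0 13 14 16)(1 3)(2 6 11 12 10)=[13, 3, 6, 1, 4, 5, 11, 7, 8, 9, 2, 12, 10, 14, 16, 15, 0]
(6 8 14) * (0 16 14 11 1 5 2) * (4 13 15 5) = [16, 4, 0, 3, 13, 2, 8, 7, 11, 9, 10, 1, 12, 15, 6, 5, 14] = (0 16 14 6 8 11 1 4 13 15 5 2)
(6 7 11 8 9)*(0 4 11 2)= (0 4 11 8 9 6 7 2)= [4, 1, 0, 3, 11, 5, 7, 2, 9, 6, 10, 8]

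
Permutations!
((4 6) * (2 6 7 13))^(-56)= ((2 6 4 7 13))^(-56)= (2 13 7 4 6)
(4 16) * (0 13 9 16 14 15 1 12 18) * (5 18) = (0 13 9 16 4 14 15 1 12 5 18) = [13, 12, 2, 3, 14, 18, 6, 7, 8, 16, 10, 11, 5, 9, 15, 1, 4, 17, 0]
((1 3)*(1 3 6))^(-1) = (1 6)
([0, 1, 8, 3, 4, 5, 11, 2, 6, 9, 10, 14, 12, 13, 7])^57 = [0, 1, 11, 3, 4, 5, 7, 6, 14, 9, 10, 2, 12, 13, 8]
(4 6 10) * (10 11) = [0, 1, 2, 3, 6, 5, 11, 7, 8, 9, 4, 10] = (4 6 11 10)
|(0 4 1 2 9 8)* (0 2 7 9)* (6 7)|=|(0 4 1 6 7 9 8 2)|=8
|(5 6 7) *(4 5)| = |(4 5 6 7)| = 4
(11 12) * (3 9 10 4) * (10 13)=(3 9 13 10 4)(11 12)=[0, 1, 2, 9, 3, 5, 6, 7, 8, 13, 4, 12, 11, 10]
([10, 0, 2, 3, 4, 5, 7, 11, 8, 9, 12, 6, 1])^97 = (0 10 12 1)(6 7 11)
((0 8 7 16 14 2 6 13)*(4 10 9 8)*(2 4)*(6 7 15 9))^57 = ((0 2 7 16 14 4 10 6 13)(8 15 9))^57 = (0 16 10)(2 14 6)(4 13 7)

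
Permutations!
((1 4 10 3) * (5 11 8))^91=(1 3 10 4)(5 11 8)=((1 4 10 3)(5 11 8))^91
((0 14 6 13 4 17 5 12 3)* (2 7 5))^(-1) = (0 3 12 5 7 2 17 4 13 6 14)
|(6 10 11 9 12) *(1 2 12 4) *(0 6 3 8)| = 11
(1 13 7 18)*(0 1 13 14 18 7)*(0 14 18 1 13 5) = (0 13 14 1 18 5) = [13, 18, 2, 3, 4, 0, 6, 7, 8, 9, 10, 11, 12, 14, 1, 15, 16, 17, 5]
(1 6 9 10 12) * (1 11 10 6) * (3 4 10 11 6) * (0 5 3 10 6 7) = (0 5 3 4 6 9 10 12 7) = [5, 1, 2, 4, 6, 3, 9, 0, 8, 10, 12, 11, 7]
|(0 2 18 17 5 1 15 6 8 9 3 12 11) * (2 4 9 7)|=|(0 4 9 3 12 11)(1 15 6 8 7 2 18 17 5)|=18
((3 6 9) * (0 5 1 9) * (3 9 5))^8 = (9)(0 6 3)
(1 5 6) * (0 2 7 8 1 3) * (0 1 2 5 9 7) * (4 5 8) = (0 8 2)(1 9 7 4 5 6 3) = [8, 9, 0, 1, 5, 6, 3, 4, 2, 7]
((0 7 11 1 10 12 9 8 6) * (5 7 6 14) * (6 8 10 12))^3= (0 5 1 10 8 7 12 6 14 11 9)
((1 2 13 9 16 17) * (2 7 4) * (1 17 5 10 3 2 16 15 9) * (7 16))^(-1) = (17)(1 13 2 3 10 5 16)(4 7)(9 15)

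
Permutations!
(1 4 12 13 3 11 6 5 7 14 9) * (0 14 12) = [14, 4, 2, 11, 0, 7, 5, 12, 8, 1, 10, 6, 13, 3, 9] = (0 14 9 1 4)(3 11 6 5 7 12 13)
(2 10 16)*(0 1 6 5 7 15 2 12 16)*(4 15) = (0 1 6 5 7 4 15 2 10)(12 16) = [1, 6, 10, 3, 15, 7, 5, 4, 8, 9, 0, 11, 16, 13, 14, 2, 12]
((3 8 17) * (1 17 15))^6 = (1 17 3 8 15)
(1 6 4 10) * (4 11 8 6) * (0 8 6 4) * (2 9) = (0 8 4 10 1)(2 9)(6 11) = [8, 0, 9, 3, 10, 5, 11, 7, 4, 2, 1, 6]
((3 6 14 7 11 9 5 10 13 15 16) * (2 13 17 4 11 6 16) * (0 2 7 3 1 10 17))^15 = (17)(0 7 16 2 6 1 13 14 10 15 3)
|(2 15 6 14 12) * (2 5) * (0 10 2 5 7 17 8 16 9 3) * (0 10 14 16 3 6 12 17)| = |(0 14 17 8 3 10 2 15 12 7)(6 16 9)| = 30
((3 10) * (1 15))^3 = ((1 15)(3 10))^3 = (1 15)(3 10)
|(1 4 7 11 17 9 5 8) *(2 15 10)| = 24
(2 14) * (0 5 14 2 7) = (0 5 14 7) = [5, 1, 2, 3, 4, 14, 6, 0, 8, 9, 10, 11, 12, 13, 7]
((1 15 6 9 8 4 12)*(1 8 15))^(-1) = ((4 12 8)(6 9 15))^(-1) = (4 8 12)(6 15 9)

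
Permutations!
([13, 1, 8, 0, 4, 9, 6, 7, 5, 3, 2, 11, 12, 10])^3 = (0 2 9 13 8 3 10 5)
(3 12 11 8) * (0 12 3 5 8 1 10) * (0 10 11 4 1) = [12, 11, 2, 3, 1, 8, 6, 7, 5, 9, 10, 0, 4] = (0 12 4 1 11)(5 8)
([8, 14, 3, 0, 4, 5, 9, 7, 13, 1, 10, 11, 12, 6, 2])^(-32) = [9, 0, 13, 6, 4, 5, 2, 7, 1, 3, 10, 11, 12, 14, 8]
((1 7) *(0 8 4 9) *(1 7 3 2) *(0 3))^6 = (0 1 2 3 9 4 8)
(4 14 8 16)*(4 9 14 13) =(4 13)(8 16 9 14) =[0, 1, 2, 3, 13, 5, 6, 7, 16, 14, 10, 11, 12, 4, 8, 15, 9]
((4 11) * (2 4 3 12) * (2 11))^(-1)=(2 4)(3 11 12)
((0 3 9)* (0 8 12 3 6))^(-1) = ((0 6)(3 9 8 12))^(-1) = (0 6)(3 12 8 9)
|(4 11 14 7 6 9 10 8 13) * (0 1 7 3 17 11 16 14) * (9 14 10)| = 40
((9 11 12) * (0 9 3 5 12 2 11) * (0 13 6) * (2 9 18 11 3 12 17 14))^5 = ((0 18 11 9 13 6)(2 3 5 17 14))^5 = (0 6 13 9 11 18)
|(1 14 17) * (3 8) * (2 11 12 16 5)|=30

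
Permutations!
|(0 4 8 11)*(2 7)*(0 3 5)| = 6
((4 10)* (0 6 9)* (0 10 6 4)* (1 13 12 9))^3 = ((0 4 6 1 13 12 9 10))^3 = (0 1 9 4 13 10 6 12)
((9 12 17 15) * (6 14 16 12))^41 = (6 9 15 17 12 16 14)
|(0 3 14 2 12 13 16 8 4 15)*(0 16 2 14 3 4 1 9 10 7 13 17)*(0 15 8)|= |(0 4 8 1 9 10 7 13 2 12 17 15 16)|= 13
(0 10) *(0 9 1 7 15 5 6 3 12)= (0 10 9 1 7 15 5 6 3 12)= [10, 7, 2, 12, 4, 6, 3, 15, 8, 1, 9, 11, 0, 13, 14, 5]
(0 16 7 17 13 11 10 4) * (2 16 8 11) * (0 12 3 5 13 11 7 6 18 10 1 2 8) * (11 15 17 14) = (1 2 16 6 18 10 4 12 3 5 13 8 7 14 11)(15 17) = [0, 2, 16, 5, 12, 13, 18, 14, 7, 9, 4, 1, 3, 8, 11, 17, 6, 15, 10]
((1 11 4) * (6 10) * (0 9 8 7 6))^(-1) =((0 9 8 7 6 10)(1 11 4))^(-1) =(0 10 6 7 8 9)(1 4 11)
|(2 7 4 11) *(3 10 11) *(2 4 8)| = 12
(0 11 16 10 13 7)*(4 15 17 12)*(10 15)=(0 11 16 15 17 12 4 10 13 7)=[11, 1, 2, 3, 10, 5, 6, 0, 8, 9, 13, 16, 4, 7, 14, 17, 15, 12]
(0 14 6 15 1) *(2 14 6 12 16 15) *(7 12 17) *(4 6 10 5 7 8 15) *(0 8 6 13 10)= [0, 8, 14, 3, 13, 7, 2, 12, 15, 9, 5, 11, 16, 10, 17, 1, 4, 6]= (1 8 15)(2 14 17 6)(4 13 10 5 7 12 16)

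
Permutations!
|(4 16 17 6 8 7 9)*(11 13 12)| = |(4 16 17 6 8 7 9)(11 13 12)| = 21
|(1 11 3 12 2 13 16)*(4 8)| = 14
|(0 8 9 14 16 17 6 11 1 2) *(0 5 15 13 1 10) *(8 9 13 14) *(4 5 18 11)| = 63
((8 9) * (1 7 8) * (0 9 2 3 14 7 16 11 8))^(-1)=(0 7 14 3 2 8 11 16 1 9)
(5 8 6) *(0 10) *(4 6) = (0 10)(4 6 5 8) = [10, 1, 2, 3, 6, 8, 5, 7, 4, 9, 0]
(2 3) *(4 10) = (2 3)(4 10) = [0, 1, 3, 2, 10, 5, 6, 7, 8, 9, 4]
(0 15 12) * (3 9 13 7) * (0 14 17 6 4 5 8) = (0 15 12 14 17 6 4 5 8)(3 9 13 7) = [15, 1, 2, 9, 5, 8, 4, 3, 0, 13, 10, 11, 14, 7, 17, 12, 16, 6]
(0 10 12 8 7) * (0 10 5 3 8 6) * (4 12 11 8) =(0 5 3 4 12 6)(7 10 11 8) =[5, 1, 2, 4, 12, 3, 0, 10, 7, 9, 11, 8, 6]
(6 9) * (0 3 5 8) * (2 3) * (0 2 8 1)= (0 8 2 3 5 1)(6 9)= [8, 0, 3, 5, 4, 1, 9, 7, 2, 6]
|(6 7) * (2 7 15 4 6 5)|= 3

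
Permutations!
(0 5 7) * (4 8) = (0 5 7)(4 8) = [5, 1, 2, 3, 8, 7, 6, 0, 4]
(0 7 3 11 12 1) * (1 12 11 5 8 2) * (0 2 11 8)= (12)(0 7 3 5)(1 2)(8 11)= [7, 2, 1, 5, 4, 0, 6, 3, 11, 9, 10, 8, 12]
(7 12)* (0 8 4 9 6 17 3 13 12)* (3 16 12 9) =(0 8 4 3 13 9 6 17 16 12 7) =[8, 1, 2, 13, 3, 5, 17, 0, 4, 6, 10, 11, 7, 9, 14, 15, 12, 16]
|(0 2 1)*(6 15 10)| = |(0 2 1)(6 15 10)| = 3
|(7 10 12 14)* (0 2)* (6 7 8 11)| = |(0 2)(6 7 10 12 14 8 11)| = 14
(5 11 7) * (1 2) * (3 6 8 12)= (1 2)(3 6 8 12)(5 11 7)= [0, 2, 1, 6, 4, 11, 8, 5, 12, 9, 10, 7, 3]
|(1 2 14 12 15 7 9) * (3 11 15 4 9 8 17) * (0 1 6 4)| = |(0 1 2 14 12)(3 11 15 7 8 17)(4 9 6)| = 30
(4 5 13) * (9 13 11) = (4 5 11 9 13) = [0, 1, 2, 3, 5, 11, 6, 7, 8, 13, 10, 9, 12, 4]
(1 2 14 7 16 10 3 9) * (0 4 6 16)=(0 4 6 16 10 3 9 1 2 14 7)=[4, 2, 14, 9, 6, 5, 16, 0, 8, 1, 3, 11, 12, 13, 7, 15, 10]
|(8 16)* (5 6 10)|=6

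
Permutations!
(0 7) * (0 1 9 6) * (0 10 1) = (0 7)(1 9 6 10) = [7, 9, 2, 3, 4, 5, 10, 0, 8, 6, 1]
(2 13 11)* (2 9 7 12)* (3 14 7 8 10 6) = (2 13 11 9 8 10 6 3 14 7 12) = [0, 1, 13, 14, 4, 5, 3, 12, 10, 8, 6, 9, 2, 11, 7]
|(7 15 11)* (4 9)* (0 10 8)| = 6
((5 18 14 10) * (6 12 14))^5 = ((5 18 6 12 14 10))^5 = (5 10 14 12 6 18)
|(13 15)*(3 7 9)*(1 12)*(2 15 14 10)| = |(1 12)(2 15 13 14 10)(3 7 9)| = 30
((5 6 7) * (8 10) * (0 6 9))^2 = (10)(0 7 9 6 5)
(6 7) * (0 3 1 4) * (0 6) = (0 3 1 4 6 7) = [3, 4, 2, 1, 6, 5, 7, 0]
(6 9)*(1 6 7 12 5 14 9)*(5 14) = (1 6)(7 12 14 9) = [0, 6, 2, 3, 4, 5, 1, 12, 8, 7, 10, 11, 14, 13, 9]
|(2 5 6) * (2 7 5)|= 3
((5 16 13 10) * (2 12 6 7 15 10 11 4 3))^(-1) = (2 3 4 11 13 16 5 10 15 7 6 12)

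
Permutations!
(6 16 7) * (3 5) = (3 5)(6 16 7) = [0, 1, 2, 5, 4, 3, 16, 6, 8, 9, 10, 11, 12, 13, 14, 15, 7]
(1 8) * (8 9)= [0, 9, 2, 3, 4, 5, 6, 7, 1, 8]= (1 9 8)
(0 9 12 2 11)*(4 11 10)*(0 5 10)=(0 9 12 2)(4 11 5 10)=[9, 1, 0, 3, 11, 10, 6, 7, 8, 12, 4, 5, 2]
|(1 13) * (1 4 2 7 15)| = 6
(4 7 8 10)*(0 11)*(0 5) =(0 11 5)(4 7 8 10) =[11, 1, 2, 3, 7, 0, 6, 8, 10, 9, 4, 5]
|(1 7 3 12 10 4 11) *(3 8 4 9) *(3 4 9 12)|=|(1 7 8 9 4 11)(10 12)|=6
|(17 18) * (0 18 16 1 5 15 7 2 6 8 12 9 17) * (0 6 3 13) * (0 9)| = 10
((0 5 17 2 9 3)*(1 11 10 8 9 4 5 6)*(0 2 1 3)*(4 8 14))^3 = (0 2)(1 14 17 10 5 11 4)(3 9)(6 8)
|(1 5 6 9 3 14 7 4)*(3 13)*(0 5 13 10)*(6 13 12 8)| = 13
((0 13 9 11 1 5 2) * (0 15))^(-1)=(0 15 2 5 1 11 9 13)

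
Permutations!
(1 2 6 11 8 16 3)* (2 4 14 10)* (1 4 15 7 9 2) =(1 15 7 9 2 6 11 8 16 3 4 14 10) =[0, 15, 6, 4, 14, 5, 11, 9, 16, 2, 1, 8, 12, 13, 10, 7, 3]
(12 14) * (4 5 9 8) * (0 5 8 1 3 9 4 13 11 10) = [5, 3, 2, 9, 8, 4, 6, 7, 13, 1, 0, 10, 14, 11, 12] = (0 5 4 8 13 11 10)(1 3 9)(12 14)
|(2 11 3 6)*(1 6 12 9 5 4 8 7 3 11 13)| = 28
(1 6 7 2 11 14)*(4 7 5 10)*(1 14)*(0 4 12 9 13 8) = [4, 6, 11, 3, 7, 10, 5, 2, 0, 13, 12, 1, 9, 8, 14] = (14)(0 4 7 2 11 1 6 5 10 12 9 13 8)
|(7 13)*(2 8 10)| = |(2 8 10)(7 13)| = 6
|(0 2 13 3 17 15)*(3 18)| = 7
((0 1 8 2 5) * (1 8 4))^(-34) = ((0 8 2 5)(1 4))^(-34) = (0 2)(5 8)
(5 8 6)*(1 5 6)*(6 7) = (1 5 8)(6 7) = [0, 5, 2, 3, 4, 8, 7, 6, 1]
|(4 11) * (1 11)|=3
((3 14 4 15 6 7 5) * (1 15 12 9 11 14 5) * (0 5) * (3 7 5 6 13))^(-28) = (0 1)(3 7)(4 9 14 12 11)(5 13)(6 15)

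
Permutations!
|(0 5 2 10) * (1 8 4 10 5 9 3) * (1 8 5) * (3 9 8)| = |(0 8 4 10)(1 5 2)| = 12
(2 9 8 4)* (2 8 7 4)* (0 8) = (0 8 2 9 7 4) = [8, 1, 9, 3, 0, 5, 6, 4, 2, 7]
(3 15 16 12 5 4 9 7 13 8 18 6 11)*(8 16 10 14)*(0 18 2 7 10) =[18, 1, 7, 15, 9, 4, 11, 13, 2, 10, 14, 3, 5, 16, 8, 0, 12, 17, 6] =(0 18 6 11 3 15)(2 7 13 16 12 5 4 9 10 14 8)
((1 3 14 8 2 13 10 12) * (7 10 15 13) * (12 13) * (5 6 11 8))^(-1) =(1 12 15 13 10 7 2 8 11 6 5 14 3)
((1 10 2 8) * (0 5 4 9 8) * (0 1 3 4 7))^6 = (10)(3 9)(4 8)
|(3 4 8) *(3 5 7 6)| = 6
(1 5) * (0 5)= (0 5 1)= [5, 0, 2, 3, 4, 1]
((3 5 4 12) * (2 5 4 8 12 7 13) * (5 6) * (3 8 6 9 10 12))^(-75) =((2 9 10 12 8 3 4 7 13)(5 6))^(-75) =(2 4 12)(3 10 13)(5 6)(7 8 9)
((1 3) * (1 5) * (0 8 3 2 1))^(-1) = ((0 8 3 5)(1 2))^(-1) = (0 5 3 8)(1 2)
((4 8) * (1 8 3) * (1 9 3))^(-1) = (1 4 8)(3 9)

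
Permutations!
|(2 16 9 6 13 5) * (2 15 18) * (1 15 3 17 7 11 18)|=22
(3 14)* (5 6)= (3 14)(5 6)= [0, 1, 2, 14, 4, 6, 5, 7, 8, 9, 10, 11, 12, 13, 3]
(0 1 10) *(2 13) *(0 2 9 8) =[1, 10, 13, 3, 4, 5, 6, 7, 0, 8, 2, 11, 12, 9] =(0 1 10 2 13 9 8)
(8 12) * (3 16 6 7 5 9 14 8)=(3 16 6 7 5 9 14 8 12)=[0, 1, 2, 16, 4, 9, 7, 5, 12, 14, 10, 11, 3, 13, 8, 15, 6]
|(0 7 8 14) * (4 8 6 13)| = 7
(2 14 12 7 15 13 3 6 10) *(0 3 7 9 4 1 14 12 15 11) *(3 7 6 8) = (0 7 11)(1 14 15 13 6 10 2 12 9 4)(3 8) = [7, 14, 12, 8, 1, 5, 10, 11, 3, 4, 2, 0, 9, 6, 15, 13]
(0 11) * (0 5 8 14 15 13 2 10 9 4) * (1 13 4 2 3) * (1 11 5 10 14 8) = (0 5 1 13 3 11 10 9 2 14 15 4) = [5, 13, 14, 11, 0, 1, 6, 7, 8, 2, 9, 10, 12, 3, 15, 4]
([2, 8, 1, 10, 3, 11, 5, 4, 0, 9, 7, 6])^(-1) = (0 8 1 2)(3 4 7 10)(5 6 11)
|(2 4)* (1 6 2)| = |(1 6 2 4)| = 4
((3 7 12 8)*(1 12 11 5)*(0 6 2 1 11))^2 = (0 2 12 3)(1 8 7 6)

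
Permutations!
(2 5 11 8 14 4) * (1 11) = (1 11 8 14 4 2 5) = [0, 11, 5, 3, 2, 1, 6, 7, 14, 9, 10, 8, 12, 13, 4]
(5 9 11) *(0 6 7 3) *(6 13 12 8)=(0 13 12 8 6 7 3)(5 9 11)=[13, 1, 2, 0, 4, 9, 7, 3, 6, 11, 10, 5, 8, 12]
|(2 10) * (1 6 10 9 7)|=6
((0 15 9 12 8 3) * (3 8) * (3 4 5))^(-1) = ((0 15 9 12 4 5 3))^(-1) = (0 3 5 4 12 9 15)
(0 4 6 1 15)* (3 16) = (0 4 6 1 15)(3 16) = [4, 15, 2, 16, 6, 5, 1, 7, 8, 9, 10, 11, 12, 13, 14, 0, 3]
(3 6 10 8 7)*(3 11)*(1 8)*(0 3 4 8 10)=(0 3 6)(1 10)(4 8 7 11)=[3, 10, 2, 6, 8, 5, 0, 11, 7, 9, 1, 4]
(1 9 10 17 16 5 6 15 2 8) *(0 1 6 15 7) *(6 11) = [1, 9, 8, 3, 4, 15, 7, 0, 11, 10, 17, 6, 12, 13, 14, 2, 5, 16] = (0 1 9 10 17 16 5 15 2 8 11 6 7)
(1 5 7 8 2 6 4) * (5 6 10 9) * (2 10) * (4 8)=(1 6 8 10 9 5 7 4)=[0, 6, 2, 3, 1, 7, 8, 4, 10, 5, 9]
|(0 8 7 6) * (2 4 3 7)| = |(0 8 2 4 3 7 6)| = 7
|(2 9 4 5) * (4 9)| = |(9)(2 4 5)| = 3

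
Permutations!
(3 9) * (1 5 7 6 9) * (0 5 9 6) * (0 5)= [0, 9, 2, 1, 4, 7, 6, 5, 8, 3]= (1 9 3)(5 7)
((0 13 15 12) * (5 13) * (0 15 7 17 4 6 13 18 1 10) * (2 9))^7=(0 18 10 5 1)(2 9)(4 13 17 6 7)(12 15)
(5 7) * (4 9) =(4 9)(5 7) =[0, 1, 2, 3, 9, 7, 6, 5, 8, 4]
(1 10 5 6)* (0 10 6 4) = (0 10 5 4)(1 6) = [10, 6, 2, 3, 0, 4, 1, 7, 8, 9, 5]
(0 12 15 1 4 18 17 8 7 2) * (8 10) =(0 12 15 1 4 18 17 10 8 7 2) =[12, 4, 0, 3, 18, 5, 6, 2, 7, 9, 8, 11, 15, 13, 14, 1, 16, 10, 17]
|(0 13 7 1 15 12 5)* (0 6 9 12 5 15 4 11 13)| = |(1 4 11 13 7)(5 6 9 12 15)| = 5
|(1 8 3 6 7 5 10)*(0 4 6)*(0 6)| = 14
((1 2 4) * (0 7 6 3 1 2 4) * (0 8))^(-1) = (0 8 2 4 1 3 6 7)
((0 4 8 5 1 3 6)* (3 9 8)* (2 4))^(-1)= ((0 2 4 3 6)(1 9 8 5))^(-1)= (0 6 3 4 2)(1 5 8 9)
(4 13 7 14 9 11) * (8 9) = (4 13 7 14 8 9 11) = [0, 1, 2, 3, 13, 5, 6, 14, 9, 11, 10, 4, 12, 7, 8]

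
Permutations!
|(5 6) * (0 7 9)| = |(0 7 9)(5 6)| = 6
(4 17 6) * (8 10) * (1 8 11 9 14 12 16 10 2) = [0, 8, 1, 3, 17, 5, 4, 7, 2, 14, 11, 9, 16, 13, 12, 15, 10, 6] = (1 8 2)(4 17 6)(9 14 12 16 10 11)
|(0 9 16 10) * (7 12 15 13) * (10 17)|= 20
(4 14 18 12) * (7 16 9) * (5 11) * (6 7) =(4 14 18 12)(5 11)(6 7 16 9) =[0, 1, 2, 3, 14, 11, 7, 16, 8, 6, 10, 5, 4, 13, 18, 15, 9, 17, 12]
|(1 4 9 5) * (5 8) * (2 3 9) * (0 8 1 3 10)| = 9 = |(0 8 5 3 9 1 4 2 10)|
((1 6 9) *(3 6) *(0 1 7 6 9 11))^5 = ((0 1 3 9 7 6 11))^5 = (0 6 9 1 11 7 3)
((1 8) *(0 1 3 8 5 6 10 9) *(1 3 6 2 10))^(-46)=((0 3 8 6 1 5 2 10 9))^(-46)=(0 9 10 2 5 1 6 8 3)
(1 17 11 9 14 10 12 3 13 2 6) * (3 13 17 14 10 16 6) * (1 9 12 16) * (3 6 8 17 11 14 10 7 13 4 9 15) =(1 10 16 8 17 14)(2 6 15 3 11 12 4 9 7 13) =[0, 10, 6, 11, 9, 5, 15, 13, 17, 7, 16, 12, 4, 2, 1, 3, 8, 14]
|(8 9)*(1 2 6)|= |(1 2 6)(8 9)|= 6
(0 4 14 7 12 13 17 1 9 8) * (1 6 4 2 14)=(0 2 14 7 12 13 17 6 4 1 9 8)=[2, 9, 14, 3, 1, 5, 4, 12, 0, 8, 10, 11, 13, 17, 7, 15, 16, 6]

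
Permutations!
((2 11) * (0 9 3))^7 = ((0 9 3)(2 11))^7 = (0 9 3)(2 11)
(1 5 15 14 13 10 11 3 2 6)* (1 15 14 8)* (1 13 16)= (1 5 14 16)(2 6 15 8 13 10 11 3)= [0, 5, 6, 2, 4, 14, 15, 7, 13, 9, 11, 3, 12, 10, 16, 8, 1]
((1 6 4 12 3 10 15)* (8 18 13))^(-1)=((1 6 4 12 3 10 15)(8 18 13))^(-1)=(1 15 10 3 12 4 6)(8 13 18)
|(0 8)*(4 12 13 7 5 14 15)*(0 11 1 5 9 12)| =8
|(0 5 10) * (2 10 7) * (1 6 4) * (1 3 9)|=5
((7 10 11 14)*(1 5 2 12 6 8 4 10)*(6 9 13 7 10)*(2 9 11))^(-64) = ((1 5 9 13 7)(2 12 11 14 10)(4 6 8))^(-64) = (1 5 9 13 7)(2 12 11 14 10)(4 8 6)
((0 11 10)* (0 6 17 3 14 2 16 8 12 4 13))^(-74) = ((0 11 10 6 17 3 14 2 16 8 12 4 13))^(-74) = (0 17 16 13 6 2 4 10 14 12 11 3 8)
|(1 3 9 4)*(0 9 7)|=|(0 9 4 1 3 7)|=6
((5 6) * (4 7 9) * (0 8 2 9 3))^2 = (0 2 4 3 8 9 7)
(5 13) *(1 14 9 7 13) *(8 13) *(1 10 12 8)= [0, 14, 2, 3, 4, 10, 6, 1, 13, 7, 12, 11, 8, 5, 9]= (1 14 9 7)(5 10 12 8 13)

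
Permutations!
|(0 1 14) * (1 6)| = 4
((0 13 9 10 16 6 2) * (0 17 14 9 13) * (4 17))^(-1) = ((2 4 17 14 9 10 16 6))^(-1) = (2 6 16 10 9 14 17 4)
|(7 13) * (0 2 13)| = 4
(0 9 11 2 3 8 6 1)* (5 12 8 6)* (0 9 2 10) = (0 2 3 6 1 9 11 10)(5 12 8) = [2, 9, 3, 6, 4, 12, 1, 7, 5, 11, 0, 10, 8]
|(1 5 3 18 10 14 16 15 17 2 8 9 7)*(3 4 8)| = 24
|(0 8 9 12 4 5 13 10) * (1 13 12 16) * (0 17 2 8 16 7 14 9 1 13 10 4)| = 30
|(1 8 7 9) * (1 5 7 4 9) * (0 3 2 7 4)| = 6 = |(0 3 2 7 1 8)(4 9 5)|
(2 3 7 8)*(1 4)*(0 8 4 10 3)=(0 8 2)(1 10 3 7 4)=[8, 10, 0, 7, 1, 5, 6, 4, 2, 9, 3]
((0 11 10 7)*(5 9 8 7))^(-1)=((0 11 10 5 9 8 7))^(-1)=(0 7 8 9 5 10 11)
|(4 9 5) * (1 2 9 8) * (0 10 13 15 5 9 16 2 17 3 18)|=22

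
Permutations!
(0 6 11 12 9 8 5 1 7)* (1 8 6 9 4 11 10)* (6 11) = [9, 7, 2, 3, 6, 8, 10, 0, 5, 11, 1, 12, 4] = (0 9 11 12 4 6 10 1 7)(5 8)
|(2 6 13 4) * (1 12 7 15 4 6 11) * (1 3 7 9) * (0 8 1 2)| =22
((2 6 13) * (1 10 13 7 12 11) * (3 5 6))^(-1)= ((1 10 13 2 3 5 6 7 12 11))^(-1)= (1 11 12 7 6 5 3 2 13 10)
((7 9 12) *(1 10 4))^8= (1 4 10)(7 12 9)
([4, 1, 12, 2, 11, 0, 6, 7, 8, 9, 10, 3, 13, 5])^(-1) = [5, 1, 3, 11, 0, 13, 6, 7, 8, 9, 10, 4, 2, 12]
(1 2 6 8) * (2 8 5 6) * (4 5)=(1 8)(4 5 6)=[0, 8, 2, 3, 5, 6, 4, 7, 1]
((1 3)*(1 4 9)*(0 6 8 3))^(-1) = ((0 6 8 3 4 9 1))^(-1) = (0 1 9 4 3 8 6)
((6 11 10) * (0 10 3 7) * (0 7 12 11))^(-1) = (0 6 10)(3 11 12)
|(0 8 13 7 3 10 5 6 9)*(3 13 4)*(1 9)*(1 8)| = 6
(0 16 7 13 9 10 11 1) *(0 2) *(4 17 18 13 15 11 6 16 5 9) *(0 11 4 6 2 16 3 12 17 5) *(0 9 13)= (0 9 10 2 11 1 16 7 15 4 5 13 6 3 12 17 18)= [9, 16, 11, 12, 5, 13, 3, 15, 8, 10, 2, 1, 17, 6, 14, 4, 7, 18, 0]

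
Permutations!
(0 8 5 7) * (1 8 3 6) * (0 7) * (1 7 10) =(0 3 6 7 10 1 8 5) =[3, 8, 2, 6, 4, 0, 7, 10, 5, 9, 1]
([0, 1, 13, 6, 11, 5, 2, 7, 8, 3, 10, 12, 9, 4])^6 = [0, 1, 3, 12, 2, 5, 9, 7, 8, 11, 10, 13, 4, 6]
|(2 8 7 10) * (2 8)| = 3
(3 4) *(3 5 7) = (3 4 5 7) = [0, 1, 2, 4, 5, 7, 6, 3]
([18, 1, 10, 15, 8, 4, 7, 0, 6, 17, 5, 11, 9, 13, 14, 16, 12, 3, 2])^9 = (18)(3 12)(9 15)(16 17)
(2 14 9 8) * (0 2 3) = (0 2 14 9 8 3) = [2, 1, 14, 0, 4, 5, 6, 7, 3, 8, 10, 11, 12, 13, 9]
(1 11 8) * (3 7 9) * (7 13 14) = (1 11 8)(3 13 14 7 9) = [0, 11, 2, 13, 4, 5, 6, 9, 1, 3, 10, 8, 12, 14, 7]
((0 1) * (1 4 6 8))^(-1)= (0 1 8 6 4)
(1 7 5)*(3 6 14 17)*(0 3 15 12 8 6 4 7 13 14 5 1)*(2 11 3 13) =(0 13 14 17 15 12 8 6 5)(1 2 11 3 4 7) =[13, 2, 11, 4, 7, 0, 5, 1, 6, 9, 10, 3, 8, 14, 17, 12, 16, 15]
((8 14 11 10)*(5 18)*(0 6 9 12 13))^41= ((0 6 9 12 13)(5 18)(8 14 11 10))^41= (0 6 9 12 13)(5 18)(8 14 11 10)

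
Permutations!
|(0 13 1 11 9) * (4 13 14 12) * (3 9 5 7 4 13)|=11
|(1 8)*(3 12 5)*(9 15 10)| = 6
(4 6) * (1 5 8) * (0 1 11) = (0 1 5 8 11)(4 6) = [1, 5, 2, 3, 6, 8, 4, 7, 11, 9, 10, 0]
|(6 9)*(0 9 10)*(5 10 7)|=6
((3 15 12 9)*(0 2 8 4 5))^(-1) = (0 5 4 8 2)(3 9 12 15)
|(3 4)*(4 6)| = |(3 6 4)| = 3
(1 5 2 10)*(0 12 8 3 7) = (0 12 8 3 7)(1 5 2 10) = [12, 5, 10, 7, 4, 2, 6, 0, 3, 9, 1, 11, 8]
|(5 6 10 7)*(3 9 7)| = |(3 9 7 5 6 10)| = 6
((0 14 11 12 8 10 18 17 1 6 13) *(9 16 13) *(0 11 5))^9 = (1 18 8 11 16 6 17 10 12 13 9)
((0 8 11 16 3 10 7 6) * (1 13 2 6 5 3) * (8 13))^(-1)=(0 6 2 13)(1 16 11 8)(3 5 7 10)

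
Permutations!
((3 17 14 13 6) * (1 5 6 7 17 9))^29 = ((1 5 6 3 9)(7 17 14 13))^29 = (1 9 3 6 5)(7 17 14 13)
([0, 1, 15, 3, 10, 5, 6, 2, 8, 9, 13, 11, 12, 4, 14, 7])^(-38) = (2 15 7)(4 10 13)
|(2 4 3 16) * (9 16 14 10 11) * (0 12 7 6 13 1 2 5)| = |(0 12 7 6 13 1 2 4 3 14 10 11 9 16 5)| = 15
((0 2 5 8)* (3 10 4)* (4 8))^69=(0 8 10 3 4 5 2)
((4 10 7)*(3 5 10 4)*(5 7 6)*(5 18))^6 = ((3 7)(5 10 6 18))^6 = (5 6)(10 18)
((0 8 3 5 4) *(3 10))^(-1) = ((0 8 10 3 5 4))^(-1) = (0 4 5 3 10 8)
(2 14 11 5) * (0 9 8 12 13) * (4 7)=[9, 1, 14, 3, 7, 2, 6, 4, 12, 8, 10, 5, 13, 0, 11]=(0 9 8 12 13)(2 14 11 5)(4 7)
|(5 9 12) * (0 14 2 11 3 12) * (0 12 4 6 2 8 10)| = |(0 14 8 10)(2 11 3 4 6)(5 9 12)| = 60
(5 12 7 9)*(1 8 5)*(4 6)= (1 8 5 12 7 9)(4 6)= [0, 8, 2, 3, 6, 12, 4, 9, 5, 1, 10, 11, 7]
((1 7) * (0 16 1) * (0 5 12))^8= ((0 16 1 7 5 12))^8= (0 1 5)(7 12 16)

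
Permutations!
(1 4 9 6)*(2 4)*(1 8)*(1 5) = [0, 2, 4, 3, 9, 1, 8, 7, 5, 6] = (1 2 4 9 6 8 5)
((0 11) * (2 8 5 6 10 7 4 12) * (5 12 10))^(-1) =((0 11)(2 8 12)(4 10 7)(5 6))^(-1) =(0 11)(2 12 8)(4 7 10)(5 6)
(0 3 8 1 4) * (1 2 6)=(0 3 8 2 6 1 4)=[3, 4, 6, 8, 0, 5, 1, 7, 2]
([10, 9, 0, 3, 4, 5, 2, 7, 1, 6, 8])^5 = (0 6 1 10 2 9 8)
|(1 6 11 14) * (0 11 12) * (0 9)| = |(0 11 14 1 6 12 9)| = 7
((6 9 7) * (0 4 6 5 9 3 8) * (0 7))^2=(0 6 8 5)(3 7 9 4)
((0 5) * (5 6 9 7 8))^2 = ((0 6 9 7 8 5))^2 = (0 9 8)(5 6 7)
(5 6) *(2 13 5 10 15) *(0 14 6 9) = (0 14 6 10 15 2 13 5 9) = [14, 1, 13, 3, 4, 9, 10, 7, 8, 0, 15, 11, 12, 5, 6, 2]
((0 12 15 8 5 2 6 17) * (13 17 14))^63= (0 8 6 17 15 2 13 12 5 14)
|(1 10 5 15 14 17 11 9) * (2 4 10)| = |(1 2 4 10 5 15 14 17 11 9)| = 10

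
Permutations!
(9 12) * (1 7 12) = (1 7 12 9) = [0, 7, 2, 3, 4, 5, 6, 12, 8, 1, 10, 11, 9]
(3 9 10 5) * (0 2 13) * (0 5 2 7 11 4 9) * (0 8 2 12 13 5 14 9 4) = (0 7 11)(2 5 3 8)(9 10 12 13 14) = [7, 1, 5, 8, 4, 3, 6, 11, 2, 10, 12, 0, 13, 14, 9]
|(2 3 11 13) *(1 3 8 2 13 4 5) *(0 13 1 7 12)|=|(0 13 1 3 11 4 5 7 12)(2 8)|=18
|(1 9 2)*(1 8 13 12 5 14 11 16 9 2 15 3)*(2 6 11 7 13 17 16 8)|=45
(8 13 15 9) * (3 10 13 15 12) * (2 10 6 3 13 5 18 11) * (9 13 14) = [0, 1, 10, 6, 4, 18, 3, 7, 15, 8, 5, 2, 14, 12, 9, 13, 16, 17, 11] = (2 10 5 18 11)(3 6)(8 15 13 12 14 9)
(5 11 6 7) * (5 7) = [0, 1, 2, 3, 4, 11, 5, 7, 8, 9, 10, 6] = (5 11 6)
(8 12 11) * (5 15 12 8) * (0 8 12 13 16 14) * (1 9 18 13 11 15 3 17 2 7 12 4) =(0 8 4 1 9 18 13 16 14)(2 7 12 15 11 5 3 17) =[8, 9, 7, 17, 1, 3, 6, 12, 4, 18, 10, 5, 15, 16, 0, 11, 14, 2, 13]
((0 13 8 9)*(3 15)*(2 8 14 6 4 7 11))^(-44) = ((0 13 14 6 4 7 11 2 8 9)(3 15))^(-44) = (15)(0 11 14 8 4)(2 6 9 7 13)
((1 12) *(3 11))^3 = ((1 12)(3 11))^3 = (1 12)(3 11)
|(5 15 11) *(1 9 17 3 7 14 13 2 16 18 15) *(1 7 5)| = 13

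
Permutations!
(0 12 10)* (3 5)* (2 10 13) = (0 12 13 2 10)(3 5) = [12, 1, 10, 5, 4, 3, 6, 7, 8, 9, 0, 11, 13, 2]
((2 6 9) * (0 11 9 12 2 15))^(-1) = ((0 11 9 15)(2 6 12))^(-1) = (0 15 9 11)(2 12 6)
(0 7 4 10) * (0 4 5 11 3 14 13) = (0 7 5 11 3 14 13)(4 10) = [7, 1, 2, 14, 10, 11, 6, 5, 8, 9, 4, 3, 12, 0, 13]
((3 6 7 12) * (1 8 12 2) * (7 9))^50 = (1 12 6 7)(2 8 3 9)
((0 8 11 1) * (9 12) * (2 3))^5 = (0 8 11 1)(2 3)(9 12)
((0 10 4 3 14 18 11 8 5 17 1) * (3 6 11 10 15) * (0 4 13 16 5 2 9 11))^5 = ((0 15 3 14 18 10 13 16 5 17 1 4 6)(2 9 11 8))^5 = (0 10 1 3 16 6 18 17 15 13 4 14 5)(2 9 11 8)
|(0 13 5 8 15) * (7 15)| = |(0 13 5 8 7 15)| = 6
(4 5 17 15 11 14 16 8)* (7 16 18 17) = (4 5 7 16 8)(11 14 18 17 15) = [0, 1, 2, 3, 5, 7, 6, 16, 4, 9, 10, 14, 12, 13, 18, 11, 8, 15, 17]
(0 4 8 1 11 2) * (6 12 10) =(0 4 8 1 11 2)(6 12 10) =[4, 11, 0, 3, 8, 5, 12, 7, 1, 9, 6, 2, 10]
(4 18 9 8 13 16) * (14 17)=(4 18 9 8 13 16)(14 17)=[0, 1, 2, 3, 18, 5, 6, 7, 13, 8, 10, 11, 12, 16, 17, 15, 4, 14, 9]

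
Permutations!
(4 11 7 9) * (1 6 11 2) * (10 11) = [0, 6, 1, 3, 2, 5, 10, 9, 8, 4, 11, 7] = (1 6 10 11 7 9 4 2)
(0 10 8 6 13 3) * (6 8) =(0 10 6 13 3) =[10, 1, 2, 0, 4, 5, 13, 7, 8, 9, 6, 11, 12, 3]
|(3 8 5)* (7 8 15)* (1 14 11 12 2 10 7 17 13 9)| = |(1 14 11 12 2 10 7 8 5 3 15 17 13 9)| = 14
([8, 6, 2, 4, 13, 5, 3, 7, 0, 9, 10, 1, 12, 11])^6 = [0, 1, 2, 3, 4, 5, 6, 7, 8, 9, 10, 11, 12, 13]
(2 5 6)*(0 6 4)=(0 6 2 5 4)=[6, 1, 5, 3, 0, 4, 2]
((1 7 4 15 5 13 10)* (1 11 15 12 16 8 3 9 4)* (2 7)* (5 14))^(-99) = (3 12)(4 8)(5 11)(9 16)(10 14)(13 15)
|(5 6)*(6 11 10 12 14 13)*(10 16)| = 8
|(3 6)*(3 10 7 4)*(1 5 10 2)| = |(1 5 10 7 4 3 6 2)| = 8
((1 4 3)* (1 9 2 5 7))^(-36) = ((1 4 3 9 2 5 7))^(-36) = (1 7 5 2 9 3 4)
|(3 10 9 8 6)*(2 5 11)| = 15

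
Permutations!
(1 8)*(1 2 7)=(1 8 2 7)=[0, 8, 7, 3, 4, 5, 6, 1, 2]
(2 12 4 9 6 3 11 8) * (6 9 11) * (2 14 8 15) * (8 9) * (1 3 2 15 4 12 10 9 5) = (15)(1 3 6 2 10 9 8 14 5)(4 11) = [0, 3, 10, 6, 11, 1, 2, 7, 14, 8, 9, 4, 12, 13, 5, 15]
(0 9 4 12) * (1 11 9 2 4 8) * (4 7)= (0 2 7 4 12)(1 11 9 8)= [2, 11, 7, 3, 12, 5, 6, 4, 1, 8, 10, 9, 0]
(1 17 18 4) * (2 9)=(1 17 18 4)(2 9)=[0, 17, 9, 3, 1, 5, 6, 7, 8, 2, 10, 11, 12, 13, 14, 15, 16, 18, 4]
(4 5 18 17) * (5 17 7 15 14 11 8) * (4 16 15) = (4 17 16 15 14 11 8 5 18 7) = [0, 1, 2, 3, 17, 18, 6, 4, 5, 9, 10, 8, 12, 13, 11, 14, 15, 16, 7]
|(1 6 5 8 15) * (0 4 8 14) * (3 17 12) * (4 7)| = 9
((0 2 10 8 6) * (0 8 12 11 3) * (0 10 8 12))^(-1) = ((0 2 8 6 12 11 3 10))^(-1) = (0 10 3 11 12 6 8 2)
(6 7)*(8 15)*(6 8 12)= [0, 1, 2, 3, 4, 5, 7, 8, 15, 9, 10, 11, 6, 13, 14, 12]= (6 7 8 15 12)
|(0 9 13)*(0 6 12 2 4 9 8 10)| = |(0 8 10)(2 4 9 13 6 12)| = 6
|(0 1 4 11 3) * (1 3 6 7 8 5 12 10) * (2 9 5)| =22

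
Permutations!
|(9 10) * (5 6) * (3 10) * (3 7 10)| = 6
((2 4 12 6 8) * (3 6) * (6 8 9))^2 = ((2 4 12 3 8)(6 9))^2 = (2 12 8 4 3)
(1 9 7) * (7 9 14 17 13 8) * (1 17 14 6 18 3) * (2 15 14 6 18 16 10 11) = [0, 18, 15, 1, 4, 5, 16, 17, 7, 9, 11, 2, 12, 8, 6, 14, 10, 13, 3] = (1 18 3)(2 15 14 6 16 10 11)(7 17 13 8)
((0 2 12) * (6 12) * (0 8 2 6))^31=(0 6 12 8 2)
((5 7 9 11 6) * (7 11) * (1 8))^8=((1 8)(5 11 6)(7 9))^8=(5 6 11)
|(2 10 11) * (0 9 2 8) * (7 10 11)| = 10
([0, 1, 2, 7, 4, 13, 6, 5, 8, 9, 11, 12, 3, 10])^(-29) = [0, 1, 2, 12, 4, 7, 6, 3, 8, 9, 13, 10, 11, 5]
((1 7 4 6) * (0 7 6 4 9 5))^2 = (0 9)(5 7)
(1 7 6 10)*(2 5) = (1 7 6 10)(2 5) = [0, 7, 5, 3, 4, 2, 10, 6, 8, 9, 1]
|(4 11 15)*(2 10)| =6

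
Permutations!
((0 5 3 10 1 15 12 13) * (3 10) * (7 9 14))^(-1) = (0 13 12 15 1 10 5)(7 14 9) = ((0 5 10 1 15 12 13)(7 9 14))^(-1)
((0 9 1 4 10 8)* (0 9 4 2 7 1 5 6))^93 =((0 4 10 8 9 5 6)(1 2 7))^93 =(0 10 9 6 4 8 5)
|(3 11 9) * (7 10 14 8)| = 12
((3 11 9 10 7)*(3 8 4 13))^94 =(3 4 7 9)(8 10 11 13)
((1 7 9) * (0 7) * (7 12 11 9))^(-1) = (0 1 9 11 12)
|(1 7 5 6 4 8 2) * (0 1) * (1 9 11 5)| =8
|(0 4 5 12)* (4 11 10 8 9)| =8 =|(0 11 10 8 9 4 5 12)|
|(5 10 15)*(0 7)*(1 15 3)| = |(0 7)(1 15 5 10 3)| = 10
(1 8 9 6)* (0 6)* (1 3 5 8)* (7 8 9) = (0 6 3 5 9)(7 8) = [6, 1, 2, 5, 4, 9, 3, 8, 7, 0]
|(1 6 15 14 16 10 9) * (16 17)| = |(1 6 15 14 17 16 10 9)| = 8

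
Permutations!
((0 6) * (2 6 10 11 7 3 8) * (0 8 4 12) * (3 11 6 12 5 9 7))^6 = (12)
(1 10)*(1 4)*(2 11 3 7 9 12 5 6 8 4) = [0, 10, 11, 7, 1, 6, 8, 9, 4, 12, 2, 3, 5] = (1 10 2 11 3 7 9 12 5 6 8 4)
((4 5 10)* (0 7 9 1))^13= ((0 7 9 1)(4 5 10))^13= (0 7 9 1)(4 5 10)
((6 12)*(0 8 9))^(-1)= ((0 8 9)(6 12))^(-1)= (0 9 8)(6 12)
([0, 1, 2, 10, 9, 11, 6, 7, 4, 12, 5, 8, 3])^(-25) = (3 12 9 4 8 11 5 10)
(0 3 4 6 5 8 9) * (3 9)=(0 9)(3 4 6 5 8)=[9, 1, 2, 4, 6, 8, 5, 7, 3, 0]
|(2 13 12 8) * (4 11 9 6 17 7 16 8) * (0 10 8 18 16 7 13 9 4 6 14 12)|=10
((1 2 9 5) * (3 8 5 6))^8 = (1 2 9 6 3 8 5)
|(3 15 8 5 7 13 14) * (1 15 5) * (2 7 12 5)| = 30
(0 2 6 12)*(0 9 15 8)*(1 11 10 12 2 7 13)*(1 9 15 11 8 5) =(0 7 13 9 11 10 12 15 5 1 8)(2 6) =[7, 8, 6, 3, 4, 1, 2, 13, 0, 11, 12, 10, 15, 9, 14, 5]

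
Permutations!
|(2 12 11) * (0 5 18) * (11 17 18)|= |(0 5 11 2 12 17 18)|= 7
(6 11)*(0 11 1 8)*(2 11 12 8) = (0 12 8)(1 2 11 6) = [12, 2, 11, 3, 4, 5, 1, 7, 0, 9, 10, 6, 8]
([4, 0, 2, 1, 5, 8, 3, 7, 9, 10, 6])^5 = (0 10 4 6 5 3 8 1 9)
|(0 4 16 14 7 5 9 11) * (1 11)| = 9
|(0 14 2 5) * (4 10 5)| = |(0 14 2 4 10 5)| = 6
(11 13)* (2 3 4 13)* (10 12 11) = (2 3 4 13 10 12 11) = [0, 1, 3, 4, 13, 5, 6, 7, 8, 9, 12, 2, 11, 10]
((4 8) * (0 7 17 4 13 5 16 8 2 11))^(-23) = (0 7 17 4 2 11)(5 16 8 13)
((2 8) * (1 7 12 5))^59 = (1 5 12 7)(2 8)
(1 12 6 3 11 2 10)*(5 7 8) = [0, 12, 10, 11, 4, 7, 3, 8, 5, 9, 1, 2, 6] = (1 12 6 3 11 2 10)(5 7 8)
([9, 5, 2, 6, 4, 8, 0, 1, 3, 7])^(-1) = [6, 7, 2, 8, 4, 1, 3, 9, 5, 0]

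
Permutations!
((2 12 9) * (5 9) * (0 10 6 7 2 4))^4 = ((0 10 6 7 2 12 5 9 4))^4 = (0 2 4 7 9 6 5 10 12)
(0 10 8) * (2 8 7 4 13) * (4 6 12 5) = (0 10 7 6 12 5 4 13 2 8) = [10, 1, 8, 3, 13, 4, 12, 6, 0, 9, 7, 11, 5, 2]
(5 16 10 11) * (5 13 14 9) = [0, 1, 2, 3, 4, 16, 6, 7, 8, 5, 11, 13, 12, 14, 9, 15, 10] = (5 16 10 11 13 14 9)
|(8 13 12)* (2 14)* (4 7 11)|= |(2 14)(4 7 11)(8 13 12)|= 6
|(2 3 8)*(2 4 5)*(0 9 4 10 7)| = |(0 9 4 5 2 3 8 10 7)| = 9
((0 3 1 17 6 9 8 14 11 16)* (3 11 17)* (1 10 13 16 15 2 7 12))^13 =(0 15 7 1 10 16 11 2 12 3 13)(6 14 9 17 8)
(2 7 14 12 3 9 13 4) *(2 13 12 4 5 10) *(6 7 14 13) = (2 14 4 6 7 13 5 10)(3 9 12) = [0, 1, 14, 9, 6, 10, 7, 13, 8, 12, 2, 11, 3, 5, 4]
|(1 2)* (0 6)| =2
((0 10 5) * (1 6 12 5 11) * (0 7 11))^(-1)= (0 10)(1 11 7 5 12 6)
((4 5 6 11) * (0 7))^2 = ((0 7)(4 5 6 11))^2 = (4 6)(5 11)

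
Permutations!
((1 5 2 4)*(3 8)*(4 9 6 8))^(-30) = ((1 5 2 9 6 8 3 4))^(-30) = (1 2 6 3)(4 5 9 8)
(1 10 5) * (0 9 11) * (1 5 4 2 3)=[9, 10, 3, 1, 2, 5, 6, 7, 8, 11, 4, 0]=(0 9 11)(1 10 4 2 3)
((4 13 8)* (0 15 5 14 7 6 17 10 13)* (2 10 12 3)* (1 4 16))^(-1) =(0 4 1 16 8 13 10 2 3 12 17 6 7 14 5 15)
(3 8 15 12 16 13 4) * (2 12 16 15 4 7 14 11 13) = (2 12 15 16)(3 8 4)(7 14 11 13) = [0, 1, 12, 8, 3, 5, 6, 14, 4, 9, 10, 13, 15, 7, 11, 16, 2]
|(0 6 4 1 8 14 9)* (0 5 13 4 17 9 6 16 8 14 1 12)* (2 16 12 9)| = 28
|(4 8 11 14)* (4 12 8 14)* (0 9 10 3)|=20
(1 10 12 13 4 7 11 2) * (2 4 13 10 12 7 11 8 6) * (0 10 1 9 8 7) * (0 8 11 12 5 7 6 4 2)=[10, 5, 9, 3, 12, 7, 0, 6, 4, 11, 8, 2, 1, 13]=(13)(0 10 8 4 12 1 5 7 6)(2 9 11)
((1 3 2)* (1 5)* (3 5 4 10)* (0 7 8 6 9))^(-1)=((0 7 8 6 9)(1 5)(2 4 10 3))^(-1)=(0 9 6 8 7)(1 5)(2 3 10 4)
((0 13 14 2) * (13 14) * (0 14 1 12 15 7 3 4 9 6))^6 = ((0 1 12 15 7 3 4 9 6)(2 14))^6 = (0 4 15)(1 9 7)(3 12 6)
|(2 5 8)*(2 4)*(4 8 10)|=4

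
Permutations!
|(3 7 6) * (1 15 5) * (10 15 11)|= |(1 11 10 15 5)(3 7 6)|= 15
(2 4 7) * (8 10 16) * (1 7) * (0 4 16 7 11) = (0 4 1 11)(2 16 8 10 7) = [4, 11, 16, 3, 1, 5, 6, 2, 10, 9, 7, 0, 12, 13, 14, 15, 8]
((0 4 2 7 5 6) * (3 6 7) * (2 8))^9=(0 2)(3 4)(5 7)(6 8)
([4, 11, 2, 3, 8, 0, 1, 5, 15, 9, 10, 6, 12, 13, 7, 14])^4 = (0 14 4 7 8 5 15)(1 11 6)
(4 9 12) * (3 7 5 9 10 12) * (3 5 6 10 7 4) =(3 4 7 6 10 12)(5 9) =[0, 1, 2, 4, 7, 9, 10, 6, 8, 5, 12, 11, 3]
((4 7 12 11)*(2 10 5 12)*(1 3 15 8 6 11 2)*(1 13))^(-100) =(1 13 7 4 11 6 8 15 3) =((1 3 15 8 6 11 4 7 13)(2 10 5 12))^(-100)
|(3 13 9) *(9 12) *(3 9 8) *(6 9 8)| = |(3 13 12 6 9 8)| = 6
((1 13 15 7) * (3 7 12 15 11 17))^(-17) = (1 13 11 17 3 7)(12 15)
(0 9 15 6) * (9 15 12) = (0 15 6)(9 12) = [15, 1, 2, 3, 4, 5, 0, 7, 8, 12, 10, 11, 9, 13, 14, 6]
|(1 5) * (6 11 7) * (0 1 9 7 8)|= 8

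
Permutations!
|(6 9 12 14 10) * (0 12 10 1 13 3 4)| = 21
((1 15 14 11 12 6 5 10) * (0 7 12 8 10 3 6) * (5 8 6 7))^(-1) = ((0 5 3 7 12)(1 15 14 11 6 8 10))^(-1) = (0 12 7 3 5)(1 10 8 6 11 14 15)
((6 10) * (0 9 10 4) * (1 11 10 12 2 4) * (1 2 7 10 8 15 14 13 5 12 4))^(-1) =((0 9 4)(1 11 8 15 14 13 5 12 7 10 6 2))^(-1) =(0 4 9)(1 2 6 10 7 12 5 13 14 15 8 11)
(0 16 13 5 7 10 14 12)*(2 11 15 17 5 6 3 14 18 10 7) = [16, 1, 11, 14, 4, 2, 3, 7, 8, 9, 18, 15, 0, 6, 12, 17, 13, 5, 10] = (0 16 13 6 3 14 12)(2 11 15 17 5)(10 18)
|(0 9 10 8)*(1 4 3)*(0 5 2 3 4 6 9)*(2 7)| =9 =|(1 6 9 10 8 5 7 2 3)|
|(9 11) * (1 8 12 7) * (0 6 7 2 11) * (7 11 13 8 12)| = |(0 6 11 9)(1 12 2 13 8 7)| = 12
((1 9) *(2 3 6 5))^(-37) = ((1 9)(2 3 6 5))^(-37) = (1 9)(2 5 6 3)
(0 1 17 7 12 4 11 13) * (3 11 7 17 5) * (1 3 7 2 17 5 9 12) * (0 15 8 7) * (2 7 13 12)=[3, 9, 17, 11, 7, 0, 6, 1, 13, 2, 10, 12, 4, 15, 14, 8, 16, 5]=(0 3 11 12 4 7 1 9 2 17 5)(8 13 15)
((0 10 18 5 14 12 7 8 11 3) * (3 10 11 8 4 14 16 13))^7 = ((0 11 10 18 5 16 13 3)(4 14 12 7))^7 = (0 3 13 16 5 18 10 11)(4 7 12 14)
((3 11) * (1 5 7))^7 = (1 5 7)(3 11)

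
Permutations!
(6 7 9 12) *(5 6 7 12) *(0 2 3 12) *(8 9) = (0 2 3 12 7 8 9 5 6) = [2, 1, 3, 12, 4, 6, 0, 8, 9, 5, 10, 11, 7]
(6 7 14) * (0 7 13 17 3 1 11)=(0 7 14 6 13 17 3 1 11)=[7, 11, 2, 1, 4, 5, 13, 14, 8, 9, 10, 0, 12, 17, 6, 15, 16, 3]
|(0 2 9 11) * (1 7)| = |(0 2 9 11)(1 7)| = 4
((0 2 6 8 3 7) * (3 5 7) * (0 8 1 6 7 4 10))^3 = ((0 2 7 8 5 4 10)(1 6))^3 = (0 8 10 7 4 2 5)(1 6)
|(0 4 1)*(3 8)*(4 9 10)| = 10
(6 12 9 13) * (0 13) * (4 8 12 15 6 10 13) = (0 4 8 12 9)(6 15)(10 13) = [4, 1, 2, 3, 8, 5, 15, 7, 12, 0, 13, 11, 9, 10, 14, 6]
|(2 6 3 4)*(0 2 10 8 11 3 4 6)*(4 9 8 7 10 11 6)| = 6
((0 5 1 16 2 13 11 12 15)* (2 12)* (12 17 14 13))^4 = ((0 5 1 16 17 14 13 11 2 12 15))^4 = (0 17 2 5 14 12 1 13 15 16 11)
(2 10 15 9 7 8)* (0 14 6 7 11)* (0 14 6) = (0 6 7 8 2 10 15 9 11 14) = [6, 1, 10, 3, 4, 5, 7, 8, 2, 11, 15, 14, 12, 13, 0, 9]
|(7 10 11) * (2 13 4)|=|(2 13 4)(7 10 11)|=3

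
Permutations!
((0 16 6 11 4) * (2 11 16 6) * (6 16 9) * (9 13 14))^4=((0 16 2 11 4)(6 13 14 9))^4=(0 4 11 2 16)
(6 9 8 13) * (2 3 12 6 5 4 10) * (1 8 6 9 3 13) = (1 8)(2 13 5 4 10)(3 12 9 6) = [0, 8, 13, 12, 10, 4, 3, 7, 1, 6, 2, 11, 9, 5]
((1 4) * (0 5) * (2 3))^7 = ((0 5)(1 4)(2 3))^7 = (0 5)(1 4)(2 3)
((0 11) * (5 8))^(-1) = (0 11)(5 8)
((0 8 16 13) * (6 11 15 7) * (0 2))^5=(16)(6 11 15 7)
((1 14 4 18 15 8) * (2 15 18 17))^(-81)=(18)(1 17 8 4 15 14 2)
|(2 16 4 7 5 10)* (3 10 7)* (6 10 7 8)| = 9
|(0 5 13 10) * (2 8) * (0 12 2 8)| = |(0 5 13 10 12 2)| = 6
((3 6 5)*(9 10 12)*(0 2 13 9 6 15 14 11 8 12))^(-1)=(0 10 9 13 2)(3 5 6 12 8 11 14 15)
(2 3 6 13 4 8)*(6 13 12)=(2 3 13 4 8)(6 12)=[0, 1, 3, 13, 8, 5, 12, 7, 2, 9, 10, 11, 6, 4]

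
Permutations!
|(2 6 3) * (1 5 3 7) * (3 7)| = 3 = |(1 5 7)(2 6 3)|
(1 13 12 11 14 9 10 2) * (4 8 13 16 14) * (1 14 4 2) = (1 16 4 8 13 12 11 2 14 9 10) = [0, 16, 14, 3, 8, 5, 6, 7, 13, 10, 1, 2, 11, 12, 9, 15, 4]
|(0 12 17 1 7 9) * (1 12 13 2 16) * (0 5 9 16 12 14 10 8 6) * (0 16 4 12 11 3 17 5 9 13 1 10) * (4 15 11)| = 40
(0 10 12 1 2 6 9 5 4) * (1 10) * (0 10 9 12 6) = [1, 2, 0, 3, 10, 4, 12, 7, 8, 5, 6, 11, 9] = (0 1 2)(4 10 6 12 9 5)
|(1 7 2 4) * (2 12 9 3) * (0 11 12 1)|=|(0 11 12 9 3 2 4)(1 7)|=14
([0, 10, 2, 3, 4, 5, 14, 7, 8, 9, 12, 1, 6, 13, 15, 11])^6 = [0, 11, 2, 3, 4, 5, 12, 7, 8, 9, 1, 15, 10, 13, 6, 14]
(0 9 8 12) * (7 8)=(0 9 7 8 12)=[9, 1, 2, 3, 4, 5, 6, 8, 12, 7, 10, 11, 0]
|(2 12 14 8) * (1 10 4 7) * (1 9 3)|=12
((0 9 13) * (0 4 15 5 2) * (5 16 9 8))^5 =(16)(0 8 5 2) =((0 8 5 2)(4 15 16 9 13))^5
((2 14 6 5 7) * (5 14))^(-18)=(14)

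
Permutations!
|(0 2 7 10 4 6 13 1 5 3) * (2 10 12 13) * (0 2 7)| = 11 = |(0 10 4 6 7 12 13 1 5 3 2)|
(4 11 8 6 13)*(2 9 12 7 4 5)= [0, 1, 9, 3, 11, 2, 13, 4, 6, 12, 10, 8, 7, 5]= (2 9 12 7 4 11 8 6 13 5)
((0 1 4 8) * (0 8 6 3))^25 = (8)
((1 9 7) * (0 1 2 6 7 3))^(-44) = ((0 1 9 3)(2 6 7))^(-44) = (9)(2 6 7)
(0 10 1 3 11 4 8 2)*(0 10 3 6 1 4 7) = (0 3 11 7)(1 6)(2 10 4 8) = [3, 6, 10, 11, 8, 5, 1, 0, 2, 9, 4, 7]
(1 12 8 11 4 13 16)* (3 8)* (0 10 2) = [10, 12, 0, 8, 13, 5, 6, 7, 11, 9, 2, 4, 3, 16, 14, 15, 1] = (0 10 2)(1 12 3 8 11 4 13 16)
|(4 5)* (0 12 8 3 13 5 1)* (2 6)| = |(0 12 8 3 13 5 4 1)(2 6)| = 8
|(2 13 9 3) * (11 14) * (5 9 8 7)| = 14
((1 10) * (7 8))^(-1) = (1 10)(7 8)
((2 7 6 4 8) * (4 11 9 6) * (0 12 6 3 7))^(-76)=(0 9 8 6 7)(2 11 4 12 3)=((0 12 6 11 9 3 7 4 8 2))^(-76)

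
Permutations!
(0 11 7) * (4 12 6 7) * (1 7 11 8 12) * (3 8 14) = [14, 7, 2, 8, 1, 5, 11, 0, 12, 9, 10, 4, 6, 13, 3] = (0 14 3 8 12 6 11 4 1 7)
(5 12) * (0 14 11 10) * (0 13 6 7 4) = (0 14 11 10 13 6 7 4)(5 12) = [14, 1, 2, 3, 0, 12, 7, 4, 8, 9, 13, 10, 5, 6, 11]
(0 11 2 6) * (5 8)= [11, 1, 6, 3, 4, 8, 0, 7, 5, 9, 10, 2]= (0 11 2 6)(5 8)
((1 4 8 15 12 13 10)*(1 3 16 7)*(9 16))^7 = (1 3 15 7 10 8 16 13 4 9 12)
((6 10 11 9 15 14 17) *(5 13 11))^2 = ((5 13 11 9 15 14 17 6 10))^2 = (5 11 15 17 10 13 9 14 6)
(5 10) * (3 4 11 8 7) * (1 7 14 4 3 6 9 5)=(1 7 6 9 5 10)(4 11 8 14)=[0, 7, 2, 3, 11, 10, 9, 6, 14, 5, 1, 8, 12, 13, 4]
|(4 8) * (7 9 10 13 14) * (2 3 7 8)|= |(2 3 7 9 10 13 14 8 4)|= 9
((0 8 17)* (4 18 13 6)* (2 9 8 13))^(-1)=(0 17 8 9 2 18 4 6 13)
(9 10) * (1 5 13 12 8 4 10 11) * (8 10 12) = [0, 5, 2, 3, 12, 13, 6, 7, 4, 11, 9, 1, 10, 8] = (1 5 13 8 4 12 10 9 11)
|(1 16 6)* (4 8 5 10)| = 12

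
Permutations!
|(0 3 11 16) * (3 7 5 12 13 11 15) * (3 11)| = |(0 7 5 12 13 3 15 11 16)| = 9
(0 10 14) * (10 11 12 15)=(0 11 12 15 10 14)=[11, 1, 2, 3, 4, 5, 6, 7, 8, 9, 14, 12, 15, 13, 0, 10]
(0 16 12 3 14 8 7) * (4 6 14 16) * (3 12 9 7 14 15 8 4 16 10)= (0 16 9 7)(3 10)(4 6 15 8 14)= [16, 1, 2, 10, 6, 5, 15, 0, 14, 7, 3, 11, 12, 13, 4, 8, 9]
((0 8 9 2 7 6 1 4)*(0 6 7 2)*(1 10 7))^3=(1 10 4 7 6)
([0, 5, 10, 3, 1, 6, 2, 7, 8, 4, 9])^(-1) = [0, 4, 6, 3, 9, 1, 5, 7, 8, 10, 2]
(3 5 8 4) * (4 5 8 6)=(3 8 5 6 4)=[0, 1, 2, 8, 3, 6, 4, 7, 5]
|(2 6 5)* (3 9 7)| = |(2 6 5)(3 9 7)| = 3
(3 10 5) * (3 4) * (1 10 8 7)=(1 10 5 4 3 8 7)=[0, 10, 2, 8, 3, 4, 6, 1, 7, 9, 5]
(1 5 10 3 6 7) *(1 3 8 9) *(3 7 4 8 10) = (10)(1 5 3 6 4 8 9) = [0, 5, 2, 6, 8, 3, 4, 7, 9, 1, 10]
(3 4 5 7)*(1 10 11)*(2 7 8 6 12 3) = (1 10 11)(2 7)(3 4 5 8 6 12) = [0, 10, 7, 4, 5, 8, 12, 2, 6, 9, 11, 1, 3]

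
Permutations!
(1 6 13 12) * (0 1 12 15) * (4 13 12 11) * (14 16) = (0 1 6 12 11 4 13 15)(14 16) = [1, 6, 2, 3, 13, 5, 12, 7, 8, 9, 10, 4, 11, 15, 16, 0, 14]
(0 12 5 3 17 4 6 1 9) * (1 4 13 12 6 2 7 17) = (0 6 4 2 7 17 13 12 5 3 1 9) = [6, 9, 7, 1, 2, 3, 4, 17, 8, 0, 10, 11, 5, 12, 14, 15, 16, 13]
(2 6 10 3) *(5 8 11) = (2 6 10 3)(5 8 11) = [0, 1, 6, 2, 4, 8, 10, 7, 11, 9, 3, 5]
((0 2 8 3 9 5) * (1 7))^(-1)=(0 5 9 3 8 2)(1 7)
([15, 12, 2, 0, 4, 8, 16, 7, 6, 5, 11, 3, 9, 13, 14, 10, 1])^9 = (0 3 11 10 15)(1 9 8 16 12 5 6)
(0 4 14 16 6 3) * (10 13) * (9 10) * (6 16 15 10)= (16)(0 4 14 15 10 13 9 6 3)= [4, 1, 2, 0, 14, 5, 3, 7, 8, 6, 13, 11, 12, 9, 15, 10, 16]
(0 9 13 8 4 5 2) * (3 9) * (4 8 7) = (0 3 9 13 7 4 5 2) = [3, 1, 0, 9, 5, 2, 6, 4, 8, 13, 10, 11, 12, 7]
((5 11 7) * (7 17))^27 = (5 7 17 11)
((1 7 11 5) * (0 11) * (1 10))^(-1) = ((0 11 5 10 1 7))^(-1) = (0 7 1 10 5 11)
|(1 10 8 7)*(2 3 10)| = 6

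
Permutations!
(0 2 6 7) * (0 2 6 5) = (0 6 7 2 5) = [6, 1, 5, 3, 4, 0, 7, 2]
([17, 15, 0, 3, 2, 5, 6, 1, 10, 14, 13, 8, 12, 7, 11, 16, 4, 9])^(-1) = [2, 7, 4, 3, 16, 5, 6, 13, 11, 17, 8, 14, 12, 10, 9, 1, 15, 0]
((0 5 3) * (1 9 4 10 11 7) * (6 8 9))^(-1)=((0 5 3)(1 6 8 9 4 10 11 7))^(-1)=(0 3 5)(1 7 11 10 4 9 8 6)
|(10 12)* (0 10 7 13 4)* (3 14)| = |(0 10 12 7 13 4)(3 14)| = 6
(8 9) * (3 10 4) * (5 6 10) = (3 5 6 10 4)(8 9) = [0, 1, 2, 5, 3, 6, 10, 7, 9, 8, 4]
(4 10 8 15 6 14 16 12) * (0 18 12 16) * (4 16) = (0 18 12 16 4 10 8 15 6 14) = [18, 1, 2, 3, 10, 5, 14, 7, 15, 9, 8, 11, 16, 13, 0, 6, 4, 17, 12]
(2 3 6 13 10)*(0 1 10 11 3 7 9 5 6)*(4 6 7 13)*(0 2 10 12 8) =(0 1 12 8)(2 13 11 3)(4 6)(5 7 9) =[1, 12, 13, 2, 6, 7, 4, 9, 0, 5, 10, 3, 8, 11]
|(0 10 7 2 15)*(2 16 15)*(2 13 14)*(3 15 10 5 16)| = 21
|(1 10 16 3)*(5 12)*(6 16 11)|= 6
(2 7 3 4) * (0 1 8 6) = (0 1 8 6)(2 7 3 4) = [1, 8, 7, 4, 2, 5, 0, 3, 6]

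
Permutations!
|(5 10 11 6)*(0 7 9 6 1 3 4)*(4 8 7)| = 18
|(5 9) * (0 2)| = |(0 2)(5 9)| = 2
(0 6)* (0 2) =[6, 1, 0, 3, 4, 5, 2] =(0 6 2)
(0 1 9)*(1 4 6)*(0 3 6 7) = (0 4 7)(1 9 3 6) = [4, 9, 2, 6, 7, 5, 1, 0, 8, 3]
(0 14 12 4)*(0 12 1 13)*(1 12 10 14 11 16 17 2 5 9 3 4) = (0 11 16 17 2 5 9 3 4 10 14 12 1 13) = [11, 13, 5, 4, 10, 9, 6, 7, 8, 3, 14, 16, 1, 0, 12, 15, 17, 2]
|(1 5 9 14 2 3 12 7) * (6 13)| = |(1 5 9 14 2 3 12 7)(6 13)| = 8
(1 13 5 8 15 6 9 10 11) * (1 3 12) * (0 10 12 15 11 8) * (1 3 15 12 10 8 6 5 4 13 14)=(0 8 11 15 5)(1 14)(3 12)(4 13)(6 9 10)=[8, 14, 2, 12, 13, 0, 9, 7, 11, 10, 6, 15, 3, 4, 1, 5]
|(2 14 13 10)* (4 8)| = |(2 14 13 10)(4 8)| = 4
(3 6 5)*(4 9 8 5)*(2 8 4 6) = (2 8 5 3)(4 9) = [0, 1, 8, 2, 9, 3, 6, 7, 5, 4]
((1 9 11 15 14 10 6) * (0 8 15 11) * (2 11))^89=(0 8 15 14 10 6 1 9)(2 11)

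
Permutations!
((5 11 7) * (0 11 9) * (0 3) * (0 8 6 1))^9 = (11) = ((0 11 7 5 9 3 8 6 1))^9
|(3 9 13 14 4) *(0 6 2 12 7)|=5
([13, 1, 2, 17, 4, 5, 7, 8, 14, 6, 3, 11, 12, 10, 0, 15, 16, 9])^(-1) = (0 14 8 7 6 9 17 3 10 13)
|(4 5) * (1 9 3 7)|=4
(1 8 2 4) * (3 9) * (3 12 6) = (1 8 2 4)(3 9 12 6) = [0, 8, 4, 9, 1, 5, 3, 7, 2, 12, 10, 11, 6]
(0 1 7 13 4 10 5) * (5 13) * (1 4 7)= (0 4 10 13 7 5)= [4, 1, 2, 3, 10, 0, 6, 5, 8, 9, 13, 11, 12, 7]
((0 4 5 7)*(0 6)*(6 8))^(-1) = ((0 4 5 7 8 6))^(-1) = (0 6 8 7 5 4)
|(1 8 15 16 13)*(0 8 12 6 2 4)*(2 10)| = 11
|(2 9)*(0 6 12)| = 6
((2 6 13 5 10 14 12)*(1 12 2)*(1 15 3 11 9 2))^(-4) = ((1 12 15 3 11 9 2 6 13 5 10 14))^(-4) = (1 13 11)(2 15 10)(3 14 6)(5 9 12)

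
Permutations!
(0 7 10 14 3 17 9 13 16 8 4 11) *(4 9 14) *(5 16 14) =(0 7 10 4 11)(3 17 5 16 8 9 13 14) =[7, 1, 2, 17, 11, 16, 6, 10, 9, 13, 4, 0, 12, 14, 3, 15, 8, 5]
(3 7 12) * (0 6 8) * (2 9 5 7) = (0 6 8)(2 9 5 7 12 3) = [6, 1, 9, 2, 4, 7, 8, 12, 0, 5, 10, 11, 3]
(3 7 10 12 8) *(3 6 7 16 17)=(3 16 17)(6 7 10 12 8)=[0, 1, 2, 16, 4, 5, 7, 10, 6, 9, 12, 11, 8, 13, 14, 15, 17, 3]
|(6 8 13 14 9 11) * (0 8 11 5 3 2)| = |(0 8 13 14 9 5 3 2)(6 11)| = 8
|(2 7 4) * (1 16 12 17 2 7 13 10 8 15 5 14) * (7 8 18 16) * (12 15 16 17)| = 40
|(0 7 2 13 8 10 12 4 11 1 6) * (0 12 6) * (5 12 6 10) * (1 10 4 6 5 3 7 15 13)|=|(0 15 13 8 3 7 2 1)(4 11 10)(5 12 6)|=24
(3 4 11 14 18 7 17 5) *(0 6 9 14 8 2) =[6, 1, 0, 4, 11, 3, 9, 17, 2, 14, 10, 8, 12, 13, 18, 15, 16, 5, 7] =(0 6 9 14 18 7 17 5 3 4 11 8 2)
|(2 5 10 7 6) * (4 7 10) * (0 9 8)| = 15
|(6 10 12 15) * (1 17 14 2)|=|(1 17 14 2)(6 10 12 15)|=4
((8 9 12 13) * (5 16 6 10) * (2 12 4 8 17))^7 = (2 17 13 12)(4 8 9)(5 10 6 16)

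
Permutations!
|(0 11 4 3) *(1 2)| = 4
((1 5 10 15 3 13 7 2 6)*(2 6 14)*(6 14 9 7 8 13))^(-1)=(1 6 3 15 10 5)(2 14 7 9)(8 13)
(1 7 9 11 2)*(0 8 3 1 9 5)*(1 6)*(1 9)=(0 8 3 6 9 11 2 1 7 5)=[8, 7, 1, 6, 4, 0, 9, 5, 3, 11, 10, 2]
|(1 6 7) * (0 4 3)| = 3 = |(0 4 3)(1 6 7)|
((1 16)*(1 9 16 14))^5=(1 14)(9 16)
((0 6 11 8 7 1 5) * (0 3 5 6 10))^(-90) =(11) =((0 10)(1 6 11 8 7)(3 5))^(-90)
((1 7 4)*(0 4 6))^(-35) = (7)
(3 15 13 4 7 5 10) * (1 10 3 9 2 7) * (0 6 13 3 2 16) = [6, 10, 7, 15, 1, 2, 13, 5, 8, 16, 9, 11, 12, 4, 14, 3, 0] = (0 6 13 4 1 10 9 16)(2 7 5)(3 15)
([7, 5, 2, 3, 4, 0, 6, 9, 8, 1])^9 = [5, 9, 2, 3, 4, 1, 6, 0, 8, 7]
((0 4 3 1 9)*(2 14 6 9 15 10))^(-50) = (15) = ((0 4 3 1 15 10 2 14 6 9))^(-50)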